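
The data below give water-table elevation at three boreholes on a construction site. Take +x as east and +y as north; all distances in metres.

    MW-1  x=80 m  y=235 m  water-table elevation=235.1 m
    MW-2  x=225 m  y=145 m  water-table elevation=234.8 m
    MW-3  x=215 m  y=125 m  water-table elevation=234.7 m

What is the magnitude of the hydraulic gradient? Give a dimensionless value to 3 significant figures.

0.00467

Three-point gradient (reference MW-1): Δ to MW-2 = (145, -90, -0.3), Δ to MW-3 = (135, -110, -0.4).
∂h/∂x = +0.0007895, ∂h/∂y = +0.004605 (det = -3800).
|∇h| = √(0.0007895² + 0.004605²) = 0.004672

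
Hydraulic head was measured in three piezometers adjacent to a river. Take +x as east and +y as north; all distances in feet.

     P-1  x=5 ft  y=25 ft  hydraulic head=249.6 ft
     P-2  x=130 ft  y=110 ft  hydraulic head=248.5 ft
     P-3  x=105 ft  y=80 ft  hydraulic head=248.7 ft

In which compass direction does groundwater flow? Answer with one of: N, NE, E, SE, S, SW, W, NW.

Three-point gradient (reference P-1): Δ to P-2 = (125, 85, -1.1), Δ to P-3 = (100, 55, -0.9).
∂h/∂x = -0.009846, ∂h/∂y = +0.001538 (det = -1625).
Flow = −∇h = (+0.009846 east, -0.001538 north), which points east.

E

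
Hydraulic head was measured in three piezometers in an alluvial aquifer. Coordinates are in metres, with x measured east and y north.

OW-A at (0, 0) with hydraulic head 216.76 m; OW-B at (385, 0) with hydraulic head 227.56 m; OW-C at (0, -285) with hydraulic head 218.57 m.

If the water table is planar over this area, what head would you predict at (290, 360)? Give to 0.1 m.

∂h/∂x = (227.56 − 216.76) / (385 − 0) = +0.02805
∂h/∂y = (218.57 − 216.76) / (-285 − 0) = -0.006351
h(290, 360) = 216.76 + (+0.02805)·(290) + (-0.006351)·(360) = 216.76 +8.135 -2.286 = 222.609 m.

222.6 m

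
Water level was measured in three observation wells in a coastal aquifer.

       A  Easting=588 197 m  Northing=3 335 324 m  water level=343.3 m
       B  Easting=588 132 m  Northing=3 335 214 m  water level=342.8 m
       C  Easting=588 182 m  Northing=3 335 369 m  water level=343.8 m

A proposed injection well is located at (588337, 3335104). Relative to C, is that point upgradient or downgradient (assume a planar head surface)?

downgradient

Taking A as reference: B−A = (-65, -110, -0.5); C−A = (-15, 45, +0.5).
Determinant of the coordinate differences = (-65)·45 − (-15)·(-110) = -4575.
∂h/∂x = [(-0.5)·45 − (+0.5)·(-110)] / -4575 = -0.007104
∂h/∂y = [(-65)·(+0.5) − (-15)·(-0.5)] / -4575 = +0.008743
Head at (588337, 3335104) = 343.3 + (-0.007104)·(140) + (+0.008743)·(-220) = 340.38 m.
That is lower than the 343.8 m at C, so the point is downgradient.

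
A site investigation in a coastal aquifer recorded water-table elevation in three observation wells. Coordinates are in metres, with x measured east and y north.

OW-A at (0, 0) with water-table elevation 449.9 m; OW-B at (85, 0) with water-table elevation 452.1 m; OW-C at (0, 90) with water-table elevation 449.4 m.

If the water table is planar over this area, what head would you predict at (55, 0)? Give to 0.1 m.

∂h/∂x = (452.1 − 449.9) / (85 − 0) = +0.02588
∂h/∂y = (449.4 − 449.9) / (90 − 0) = -0.005556
h(55, 0) = 449.9 + (+0.02588)·(55) + (-0.005556)·(0) = 449.9 +1.424 -0.000 = 451.324 m.

451.3 m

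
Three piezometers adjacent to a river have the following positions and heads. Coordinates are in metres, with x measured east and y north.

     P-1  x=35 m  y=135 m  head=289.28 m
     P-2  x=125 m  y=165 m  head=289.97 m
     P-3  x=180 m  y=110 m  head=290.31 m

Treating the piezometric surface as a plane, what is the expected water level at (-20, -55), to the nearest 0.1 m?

Differences from P-1: to P-2 (Δx, Δy, Δh) = (90, 30, +0.69); to P-3 = (145, -25, +1.03).
Determinant of the coordinate differences = 90·(-25) − 145·30 = -6600.
∂h/∂x = [(+0.69)·(-25) − (+1.03)·30] / -6600 = +0.007295
∂h/∂y = [90·(+1.03) − 145·(+0.69)] / -6600 = +0.001114
h(-20, -55) = 289.28 + (+0.007295)·(-55) + (+0.001114)·(-190) = 289.28 -0.401 -0.212 = 288.667 m.

288.7 m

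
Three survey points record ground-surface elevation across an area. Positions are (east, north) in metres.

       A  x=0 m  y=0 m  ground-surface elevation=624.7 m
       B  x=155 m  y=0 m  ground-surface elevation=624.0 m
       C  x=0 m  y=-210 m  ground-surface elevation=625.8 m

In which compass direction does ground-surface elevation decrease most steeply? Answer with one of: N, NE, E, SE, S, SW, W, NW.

∂z/∂x = (624.0 − 624.7) / (155 − 0) = -0.004516
∂z/∂y = (625.8 − 624.7) / (-210 − 0) = -0.005238
Steepest decrease is along −∇f = (+0.004516 E, +0.005238 N) → northeast.

NE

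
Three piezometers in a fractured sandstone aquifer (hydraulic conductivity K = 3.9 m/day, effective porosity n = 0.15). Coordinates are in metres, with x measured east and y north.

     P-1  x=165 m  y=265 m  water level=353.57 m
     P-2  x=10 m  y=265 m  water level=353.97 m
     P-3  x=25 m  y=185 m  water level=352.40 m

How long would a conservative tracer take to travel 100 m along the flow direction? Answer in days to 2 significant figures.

With h = a·x + b·y + c and P-1 as origin, the differences give:
  (-155)·a + 0·b = +0.40
  (-140)·a + (-80)·b = -1.17
Eliminate b (×(-80) and ×0, subtract): 12400·a = -32.000 → a = ∂h/∂x = -0.002581
Back-substitute: b = ∂h/∂y = +0.01914.
|∇h| = √(-0.002581² + 0.01914²) = 0.01931
Seepage velocity v = K·i/n = 3.9 × 0.01931 / 0.15 = 0.5021 m/day.
t = 100 / 0.5021 = 199.2 days.

200 days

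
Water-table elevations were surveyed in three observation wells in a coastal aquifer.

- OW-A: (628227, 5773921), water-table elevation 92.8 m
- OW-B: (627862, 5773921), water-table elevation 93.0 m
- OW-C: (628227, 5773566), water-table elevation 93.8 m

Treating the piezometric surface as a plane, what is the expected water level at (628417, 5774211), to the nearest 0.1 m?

∂h/∂x = (93.0 − 92.8) / (627862 − 628227) = -0.0005479
∂h/∂y = (93.8 − 92.8) / (5773566 − 5773921) = -0.002817
h(628417, 5774211) = 92.8 + (-0.0005479)·(190) + (-0.002817)·(290) = 92.8 -0.104 -0.817 = 91.879 m.

91.9 m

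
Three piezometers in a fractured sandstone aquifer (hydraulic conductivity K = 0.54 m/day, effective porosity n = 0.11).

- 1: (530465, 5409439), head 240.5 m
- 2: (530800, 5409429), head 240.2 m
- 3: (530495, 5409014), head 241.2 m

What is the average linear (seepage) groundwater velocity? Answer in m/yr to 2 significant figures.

3.5 m/yr

With h = a·x + b·y + c and 1 as origin, the differences give:
  335·a + (-10)·b = -0.3
  30·a + (-425)·b = +0.7
Eliminate b (×(-425) and ×(-10), subtract): -142075·a = 134.50 → a = ∂h/∂x = -0.0009467
Back-substitute: b = ∂h/∂y = -0.001714.
|∇h| = √(-0.0009467² + -0.001714²) = 0.001958
Seepage velocity v = K·i/n = 0.54 × 0.001958 / 0.11 = 0.009612 m/day = 3.511 m/yr.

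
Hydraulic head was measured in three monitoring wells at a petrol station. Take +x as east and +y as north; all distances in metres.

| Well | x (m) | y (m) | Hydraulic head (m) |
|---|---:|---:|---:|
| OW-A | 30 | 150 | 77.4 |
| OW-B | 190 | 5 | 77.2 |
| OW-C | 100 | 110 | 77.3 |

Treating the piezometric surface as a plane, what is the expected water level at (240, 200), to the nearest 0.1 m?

With h = a·x + b·y + c and OW-A as origin, the differences give:
  160·a + (-145)·b = -0.2
  70·a + (-40)·b = -0.1
Eliminate b (×(-40) and ×(-145), subtract): 3750·a = -6.50 → a = ∂h/∂x = -0.001733
Back-substitute: b = ∂h/∂y = -0.0005333.
h(240, 200) = 77.4 + (-0.001733)·(210) + (-0.0005333)·(50) = 77.4 -0.364 -0.027 = 77.009 m.

77.0 m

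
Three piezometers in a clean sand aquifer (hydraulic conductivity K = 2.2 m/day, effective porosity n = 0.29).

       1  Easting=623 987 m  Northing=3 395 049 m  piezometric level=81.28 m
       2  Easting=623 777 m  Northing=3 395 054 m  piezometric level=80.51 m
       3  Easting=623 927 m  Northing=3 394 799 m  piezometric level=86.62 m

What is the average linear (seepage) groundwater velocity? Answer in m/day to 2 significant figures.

0.17 m/day

Taking 1 as reference: 2−1 = (-210, 5, -0.77); 3−1 = (-60, -250, +5.34).
Solve a·Δx + b·Δy = Δh: det = (-210)·(-250) − (-60)·5 = 52800.
∂h/∂x = [(-0.77)·(-250) − (+5.34)·5] / 52800 = +0.003140
∂h/∂y = [(-210)·(+5.34) − (-60)·(-0.77)] / 52800 = -0.02211
|∇h| = √(0.003140² + -0.02211²) = 0.02233
Seepage velocity v = K·i/n = 2.2 × 0.02233 / 0.29 = 0.1694 m/day.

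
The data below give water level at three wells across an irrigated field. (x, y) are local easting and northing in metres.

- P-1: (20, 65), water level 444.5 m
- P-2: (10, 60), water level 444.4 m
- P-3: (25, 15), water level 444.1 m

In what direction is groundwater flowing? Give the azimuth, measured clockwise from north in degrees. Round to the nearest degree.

With h = a·x + b·y + c and P-1 as origin, the differences give:
  (-10)·a + (-5)·b = -0.1
  5·a + (-50)·b = -0.4
Eliminate b (×(-50) and ×(-5), subtract): 525·a = 3.00 → a = ∂h/∂x = +0.005714
Back-substitute: b = ∂h/∂y = +0.008571.
Flow direction (−∇h) has components (-0.005714 E, -0.008571 N).
Azimuth = atan2(E, N) = atan2(-0.005714, -0.008571) = 213.7° ≈ 214°.

214°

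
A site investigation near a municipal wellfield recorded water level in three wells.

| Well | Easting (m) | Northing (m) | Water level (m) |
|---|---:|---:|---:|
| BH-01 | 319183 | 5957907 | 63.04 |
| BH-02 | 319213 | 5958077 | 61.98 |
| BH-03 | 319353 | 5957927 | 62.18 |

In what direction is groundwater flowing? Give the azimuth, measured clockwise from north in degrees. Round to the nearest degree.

039°

Differences from BH-01: to BH-02 (Δx, Δy, Δh) = (30, 170, -1.06); to BH-03 = (170, 20, -0.86).
Solve a·Δx + b·Δy = Δh: det = 30·20 − 170·170 = -28300.
∂h/∂x = [(-1.06)·20 − (-0.86)·170] / -28300 = -0.004417
∂h/∂y = [30·(-0.86) − 170·(-1.06)] / -28300 = -0.005456
Flow direction (−∇h) has components (+0.004417 E, +0.005456 N).
Azimuth = atan2(E, N) = atan2(+0.004417, +0.005456) = 39.0° ≈ 039°.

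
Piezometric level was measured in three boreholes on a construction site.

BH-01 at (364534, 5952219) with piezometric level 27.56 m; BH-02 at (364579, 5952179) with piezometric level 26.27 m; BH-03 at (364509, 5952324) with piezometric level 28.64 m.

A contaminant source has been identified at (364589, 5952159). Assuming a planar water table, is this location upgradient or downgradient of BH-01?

downgradient

Differences from BH-01: to BH-02 (Δx, Δy, Δh) = (45, -40, -1.29); to BH-03 = (-25, 105, +1.08).
Determinant of the coordinate differences = 45·105 − (-25)·(-40) = 3725.
∂h/∂x = [(-1.29)·105 − (+1.08)·(-40)] / 3725 = -0.02477
∂h/∂y = [45·(+1.08) − (-25)·(-1.29)] / 3725 = +0.004389
Head at (364589, 5952159) = 27.56 + (-0.02477)·(55) + (+0.004389)·(-60) = 25.93 m.
That is lower than the 27.56 m at BH-01, so the point is downgradient.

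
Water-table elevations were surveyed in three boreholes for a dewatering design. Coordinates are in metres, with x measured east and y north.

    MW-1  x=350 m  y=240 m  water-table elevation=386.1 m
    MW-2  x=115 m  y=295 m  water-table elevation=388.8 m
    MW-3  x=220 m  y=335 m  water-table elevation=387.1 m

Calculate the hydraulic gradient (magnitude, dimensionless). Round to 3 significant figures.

0.0153

Taking MW-1 as reference: MW-2−MW-1 = (-235, 55, +2.7); MW-3−MW-1 = (-130, 95, +1.0).
Determinant of the coordinate differences = (-235)·95 − (-130)·55 = -15175.
∂h/∂x = [(+2.7)·95 − (+1.0)·55] / -15175 = -0.01328
∂h/∂y = [(-235)·(+1.0) − (-130)·(+2.7)] / -15175 = -0.007644
|∇h| = √(-0.01328² + -0.007644²) = 0.01532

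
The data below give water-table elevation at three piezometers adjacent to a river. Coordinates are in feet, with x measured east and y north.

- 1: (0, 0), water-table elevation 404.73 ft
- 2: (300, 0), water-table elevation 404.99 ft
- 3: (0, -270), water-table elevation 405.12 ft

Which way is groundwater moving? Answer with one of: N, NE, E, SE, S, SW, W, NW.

∂h/∂x = (404.99 − 404.73) / (300 − 0) = +0.0008667
∂h/∂y = (405.12 − 404.73) / (-270 − 0) = -0.001444
Flow = −∇h = (-0.0008667 east, +0.001444 north), which points northwest.

NW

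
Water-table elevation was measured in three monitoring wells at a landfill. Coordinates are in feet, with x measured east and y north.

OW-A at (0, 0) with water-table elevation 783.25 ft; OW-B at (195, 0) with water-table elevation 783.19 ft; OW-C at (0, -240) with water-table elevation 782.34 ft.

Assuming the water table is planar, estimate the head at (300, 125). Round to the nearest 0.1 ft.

∂h/∂x = (783.19 − 783.25) / (195 − 0) = -0.0003077
∂h/∂y = (782.34 − 783.25) / (-240 − 0) = +0.003792
h(300, 125) = 783.25 + (-0.0003077)·(300) + (+0.003792)·(125) = 783.25 -0.092 +0.474 = 783.632 ft.

783.6 ft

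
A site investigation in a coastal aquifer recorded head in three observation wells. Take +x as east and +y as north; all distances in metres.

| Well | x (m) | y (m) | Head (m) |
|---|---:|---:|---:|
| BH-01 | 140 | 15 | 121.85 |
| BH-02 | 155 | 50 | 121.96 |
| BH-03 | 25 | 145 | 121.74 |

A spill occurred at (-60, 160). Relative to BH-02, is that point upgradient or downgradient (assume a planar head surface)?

downgradient

Differences from BH-01: to BH-02 (Δx, Δy, Δh) = (15, 35, +0.11); to BH-03 = (-115, 130, -0.11).
Determinant of the coordinate differences = 15·130 − (-115)·35 = 5975.
∂h/∂x = [(+0.11)·130 − (-0.11)·35] / 5975 = +0.003038
∂h/∂y = [15·(-0.11) − (-115)·(+0.11)] / 5975 = +0.001841
Head at (-60, 160) = 121.85 + (+0.003038)·(-200) + (+0.001841)·(145) = 121.51 m.
That is lower than the 121.96 m at BH-02, so the point is downgradient.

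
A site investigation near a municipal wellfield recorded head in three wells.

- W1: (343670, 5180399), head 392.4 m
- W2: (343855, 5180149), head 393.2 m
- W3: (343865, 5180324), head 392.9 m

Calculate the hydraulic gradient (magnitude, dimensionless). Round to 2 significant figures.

Differences from W1: to W2 (Δx, Δy, Δh) = (185, -250, +0.8); to W3 = (195, -75, +0.5).
Determinant of the coordinate differences = 185·(-75) − 195·(-250) = 34875.
∂h/∂x = [(+0.8)·(-75) − (+0.5)·(-250)] / 34875 = +0.001864
∂h/∂y = [185·(+0.5) − 195·(+0.8)] / 34875 = -0.001821
|∇h| = √(0.001864² + -0.001821²) = 0.002606

0.0026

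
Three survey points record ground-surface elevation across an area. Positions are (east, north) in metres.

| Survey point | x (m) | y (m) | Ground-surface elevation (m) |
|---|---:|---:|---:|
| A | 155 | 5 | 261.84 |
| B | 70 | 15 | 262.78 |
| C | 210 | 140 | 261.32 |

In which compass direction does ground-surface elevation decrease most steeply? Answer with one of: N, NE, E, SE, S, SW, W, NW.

With z = a·x + b·y + c and A as origin, the differences give:
  (-85)·a + 10·b = +0.94
  55·a + 135·b = -0.52
Eliminate b (×135 and ×10, subtract): -12025·a = 132.100 → a = ∂z/∂x = -0.01099
Back-substitute: b = ∂z/∂y = +0.0006237.
Steepest decrease is along −∇f = (+0.01099 E, -0.0006237 N) → east.

E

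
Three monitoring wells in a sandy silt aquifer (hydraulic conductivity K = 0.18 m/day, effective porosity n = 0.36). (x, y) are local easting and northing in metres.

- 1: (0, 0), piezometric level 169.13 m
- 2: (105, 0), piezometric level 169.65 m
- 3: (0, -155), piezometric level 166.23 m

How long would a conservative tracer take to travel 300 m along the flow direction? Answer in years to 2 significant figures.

∂h/∂x = (169.65 − 169.13) / (105 − 0) = +0.004952
∂h/∂y = (166.23 − 169.13) / (-155 − 0) = +0.01871
|∇h| = √(0.004952² + 0.01871²) = 0.01935
Seepage velocity v = K·i/n = 0.18 × 0.01935 / 0.36 = 0.009675 m/day.
t = 300 / 0.009675 = 3.101e+04 days = 84.9 years.

85 years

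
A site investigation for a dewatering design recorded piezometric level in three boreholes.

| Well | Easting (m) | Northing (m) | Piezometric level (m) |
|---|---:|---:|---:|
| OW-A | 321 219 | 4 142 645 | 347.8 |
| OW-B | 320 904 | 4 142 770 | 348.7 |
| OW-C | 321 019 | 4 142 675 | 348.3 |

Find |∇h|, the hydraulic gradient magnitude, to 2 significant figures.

0.0027

Taking OW-A as reference: OW-B−OW-A = (-315, 125, +0.9); OW-C−OW-A = (-200, 30, +0.5).
Solve a·Δx + b·Δy = Δh: det = (-315)·30 − (-200)·125 = 15550.
∂h/∂x = [(+0.9)·30 − (+0.5)·125] / 15550 = -0.002283
∂h/∂y = [(-315)·(+0.5) − (-200)·(+0.9)] / 15550 = +0.001447
|∇h| = √(-0.002283² + 0.001447²) = 0.002703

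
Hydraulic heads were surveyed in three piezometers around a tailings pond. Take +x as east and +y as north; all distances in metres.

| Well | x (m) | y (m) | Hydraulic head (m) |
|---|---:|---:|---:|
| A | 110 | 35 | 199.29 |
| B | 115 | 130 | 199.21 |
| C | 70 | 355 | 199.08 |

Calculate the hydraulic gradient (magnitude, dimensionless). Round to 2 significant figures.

Differences from A: to B (Δx, Δy, Δh) = (5, 95, -0.08); to C = (-40, 320, -0.21).
Solve a·Δx + b·Δy = Δh: det = 5·320 − (-40)·95 = 5400.
∂h/∂x = [(-0.08)·320 − (-0.21)·95] / 5400 = -0.001046
∂h/∂y = [5·(-0.21) − (-40)·(-0.08)] / 5400 = -0.0007870
|∇h| = √(-0.001046² + -0.0007870²) = 0.001309

0.0013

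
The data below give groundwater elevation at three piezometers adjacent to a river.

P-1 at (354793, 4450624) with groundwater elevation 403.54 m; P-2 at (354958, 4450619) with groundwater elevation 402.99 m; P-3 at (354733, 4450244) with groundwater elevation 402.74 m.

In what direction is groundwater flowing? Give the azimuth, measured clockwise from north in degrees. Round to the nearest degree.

Three-point gradient (reference P-1): Δ to P-2 = (165, -5, -0.55), Δ to P-3 = (-60, -380, -0.80).
∂h/∂x = -0.003254, ∂h/∂y = +0.002619 (det = -63000).
Flow direction (−∇h) has components (+0.003254 E, -0.002619 N).
Azimuth = atan2(E, N) = atan2(+0.003254, -0.002619) = 128.8° ≈ 129°.

129°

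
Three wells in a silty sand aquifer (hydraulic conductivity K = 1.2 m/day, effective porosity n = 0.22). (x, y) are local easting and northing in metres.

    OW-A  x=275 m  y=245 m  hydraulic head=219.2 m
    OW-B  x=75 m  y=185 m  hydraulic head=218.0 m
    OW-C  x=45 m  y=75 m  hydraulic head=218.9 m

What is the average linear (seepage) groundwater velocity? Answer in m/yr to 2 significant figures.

Three-point gradient (reference OW-A): Δ to OW-B = (-200, -60, -1.2), Δ to OW-C = (-230, -170, -0.3).
∂h/∂x = +0.009208, ∂h/∂y = -0.01069 (det = 20200).
|∇h| = √(0.009208² + -0.01069²) = 0.01411
Seepage velocity v = K·i/n = 1.2 × 0.01411 / 0.22 = 0.07696 m/day = 28.11 m/yr.

28 m/yr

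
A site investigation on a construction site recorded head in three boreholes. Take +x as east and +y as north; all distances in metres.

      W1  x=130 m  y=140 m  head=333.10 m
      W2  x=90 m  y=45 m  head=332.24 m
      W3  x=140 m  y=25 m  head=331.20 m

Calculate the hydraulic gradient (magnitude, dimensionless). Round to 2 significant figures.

0.021

With h = a·x + b·y + c and W1 as origin, the differences give:
  (-40)·a + (-95)·b = -0.86
  10·a + (-115)·b = -1.90
Eliminate b (×(-115) and ×(-95), subtract): 5550·a = -81.600 → a = ∂h/∂x = -0.01470
Back-substitute: b = ∂h/∂y = +0.01524.
|∇h| = √(-0.01470² + 0.01524²) = 0.02117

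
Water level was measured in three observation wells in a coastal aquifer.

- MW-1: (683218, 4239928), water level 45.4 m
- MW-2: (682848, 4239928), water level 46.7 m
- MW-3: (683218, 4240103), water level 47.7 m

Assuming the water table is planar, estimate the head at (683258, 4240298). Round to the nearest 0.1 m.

50.1 m

∂h/∂x = (46.7 − 45.4) / (682848 − 683218) = -0.003514
∂h/∂y = (47.7 − 45.4) / (4240103 − 4239928) = +0.01314
h(683258, 4240298) = 45.4 + (-0.003514)·(40) + (+0.01314)·(370) = 45.4 -0.141 +4.863 = 50.122 m.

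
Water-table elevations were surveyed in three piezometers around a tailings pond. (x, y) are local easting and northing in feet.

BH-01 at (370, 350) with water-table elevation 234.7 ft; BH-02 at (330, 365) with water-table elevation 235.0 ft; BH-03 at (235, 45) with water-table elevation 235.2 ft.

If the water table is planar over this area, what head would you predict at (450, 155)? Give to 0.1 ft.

With h = a·x + b·y + c and BH-01 as origin, the differences give:
  (-40)·a + 15·b = +0.3
  (-135)·a + (-305)·b = +0.5
Eliminate b (×(-305) and ×15, subtract): 14225·a = -99.00 → a = ∂h/∂x = -0.006960
Back-substitute: b = ∂h/∂y = +0.001441.
h(450, 155) = 234.7 + (-0.006960)·(80) + (+0.001441)·(-195) = 234.7 -0.557 -0.281 = 233.862 ft.

233.9 ft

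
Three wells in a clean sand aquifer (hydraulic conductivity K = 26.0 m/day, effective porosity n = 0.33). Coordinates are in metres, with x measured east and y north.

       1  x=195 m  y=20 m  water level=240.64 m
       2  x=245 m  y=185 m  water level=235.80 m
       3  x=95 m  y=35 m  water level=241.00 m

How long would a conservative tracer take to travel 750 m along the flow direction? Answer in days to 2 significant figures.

Three-point gradient (reference 1): Δ to 2 = (50, 165, -4.84), Δ to 3 = (-100, 15, +0.36).
∂h/∂x = -0.007652, ∂h/∂y = -0.02701 (det = 17250).
|∇h| = √(-0.007652² + -0.02701²) = 0.02807
Seepage velocity v = K·i/n = 26.0 × 0.02807 / 0.33 = 2.212 m/day.
t = 750 / 2.212 = 339.1 days.

340 days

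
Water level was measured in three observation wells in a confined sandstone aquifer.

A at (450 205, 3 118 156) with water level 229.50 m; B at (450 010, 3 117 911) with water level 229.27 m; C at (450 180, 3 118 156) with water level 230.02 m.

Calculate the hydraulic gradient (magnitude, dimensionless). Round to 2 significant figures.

0.027

With h = a·x + b·y + c and A as origin, the differences give:
  (-195)·a + (-245)·b = -0.23
  (-25)·a + 0·b = +0.52
Eliminate b (×0 and ×(-245), subtract): -6125·a = 127.400 → a = ∂h/∂x = -0.02080
Back-substitute: b = ∂h/∂y = +0.01749.
|∇h| = √(-0.02080² + 0.01749²) = 0.02718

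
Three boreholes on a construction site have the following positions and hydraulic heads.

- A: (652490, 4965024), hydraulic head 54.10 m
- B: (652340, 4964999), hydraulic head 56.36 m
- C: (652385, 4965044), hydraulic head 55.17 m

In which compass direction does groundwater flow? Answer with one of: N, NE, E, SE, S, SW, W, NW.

NE

With h = a·x + b·y + c and A as origin, the differences give:
  (-150)·a + (-25)·b = +2.26
  (-105)·a + 20·b = +1.07
Eliminate b (×20 and ×(-25), subtract): -5625·a = 71.950 → a = ∂h/∂x = -0.01279
Back-substitute: b = ∂h/∂y = -0.01365.
Flow = −∇h = (+0.01279 east, +0.01365 north), which points northeast.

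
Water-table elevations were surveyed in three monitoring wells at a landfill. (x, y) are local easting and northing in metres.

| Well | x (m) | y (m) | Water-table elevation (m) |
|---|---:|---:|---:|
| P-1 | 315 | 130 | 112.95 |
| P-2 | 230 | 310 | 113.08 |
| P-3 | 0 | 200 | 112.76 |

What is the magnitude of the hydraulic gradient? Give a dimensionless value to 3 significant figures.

Differences from P-1: to P-2 (Δx, Δy, Δh) = (-85, 180, +0.13); to P-3 = (-315, 70, -0.19).
Solve a·Δx + b·Δy = Δh: det = (-85)·70 − (-315)·180 = 50750.
∂h/∂x = [(+0.13)·70 − (-0.19)·180] / 50750 = +0.0008532
∂h/∂y = [(-85)·(-0.19) − (-315)·(+0.13)] / 50750 = +0.001125
|∇h| = √(0.0008532² + 0.001125²) = 0.001412

0.00141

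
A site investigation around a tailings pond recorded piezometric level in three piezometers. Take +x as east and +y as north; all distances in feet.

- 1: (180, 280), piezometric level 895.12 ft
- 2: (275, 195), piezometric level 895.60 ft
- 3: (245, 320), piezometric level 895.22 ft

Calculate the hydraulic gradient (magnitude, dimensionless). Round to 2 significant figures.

Differences from 1: to 2 (Δx, Δy, Δh) = (95, -85, +0.48); to 3 = (65, 40, +0.10).
Solve a·Δx + b·Δy = Δh: det = 95·40 − 65·(-85) = 9325.
∂h/∂x = [(+0.48)·40 − (+0.10)·(-85)] / 9325 = +0.002971
∂h/∂y = [95·(+0.10) − 65·(+0.48)] / 9325 = -0.002327
|∇h| = √(0.002971² + -0.002327²) = 0.003774

0.0038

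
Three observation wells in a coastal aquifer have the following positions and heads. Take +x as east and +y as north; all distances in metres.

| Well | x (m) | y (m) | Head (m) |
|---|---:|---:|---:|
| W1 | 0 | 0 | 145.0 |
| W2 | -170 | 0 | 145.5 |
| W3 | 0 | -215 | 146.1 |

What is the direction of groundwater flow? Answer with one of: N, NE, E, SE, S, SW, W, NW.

NE

∂h/∂x = (145.5 − 145.0) / (-170 − 0) = -0.002941
∂h/∂y = (146.1 − 145.0) / (-215 − 0) = -0.005116
Flow = −∇h = (+0.002941 east, +0.005116 north), which points northeast.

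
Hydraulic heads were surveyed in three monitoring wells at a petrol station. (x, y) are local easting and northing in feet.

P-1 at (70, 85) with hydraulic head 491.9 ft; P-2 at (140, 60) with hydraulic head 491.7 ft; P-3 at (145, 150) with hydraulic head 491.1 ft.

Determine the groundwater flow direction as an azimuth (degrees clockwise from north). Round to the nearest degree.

Three-point gradient (reference P-1): Δ to P-2 = (70, -25, -0.2), Δ to P-3 = (75, 65, -0.8).
∂h/∂x = -0.005136, ∂h/∂y = -0.006381 (det = 6425).
Flow direction (−∇h) has components (+0.005136 E, +0.006381 N).
Azimuth = atan2(E, N) = atan2(+0.005136, +0.006381) = 38.8° ≈ 039°.

039°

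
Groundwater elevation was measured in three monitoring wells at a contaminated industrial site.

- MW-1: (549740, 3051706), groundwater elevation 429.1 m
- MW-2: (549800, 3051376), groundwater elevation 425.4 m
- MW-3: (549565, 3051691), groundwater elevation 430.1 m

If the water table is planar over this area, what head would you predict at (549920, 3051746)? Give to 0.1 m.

Three-point gradient (reference MW-1): Δ to MW-2 = (60, -330, -3.7), Δ to MW-3 = (-175, -15, +1.0).
∂h/∂x = -0.006573, ∂h/∂y = +0.01002 (det = -58650).
h(549920, 3051746) = 429.1 + (-0.006573)·(180) + (+0.01002)·(40) = 429.1 -1.183 +0.401 = 428.318 m.

428.3 m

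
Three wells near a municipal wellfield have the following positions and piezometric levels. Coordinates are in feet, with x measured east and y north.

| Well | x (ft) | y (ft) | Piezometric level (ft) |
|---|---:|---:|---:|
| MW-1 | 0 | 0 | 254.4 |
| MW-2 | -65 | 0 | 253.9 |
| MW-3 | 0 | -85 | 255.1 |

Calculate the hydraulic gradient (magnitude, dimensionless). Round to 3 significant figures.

0.0113

∂h/∂x = (253.9 − 254.4) / (-65 − 0) = +0.007692
∂h/∂y = (255.1 − 254.4) / (-85 − 0) = -0.008235
|∇h| = √(0.007692² + -0.008235²) = 0.01127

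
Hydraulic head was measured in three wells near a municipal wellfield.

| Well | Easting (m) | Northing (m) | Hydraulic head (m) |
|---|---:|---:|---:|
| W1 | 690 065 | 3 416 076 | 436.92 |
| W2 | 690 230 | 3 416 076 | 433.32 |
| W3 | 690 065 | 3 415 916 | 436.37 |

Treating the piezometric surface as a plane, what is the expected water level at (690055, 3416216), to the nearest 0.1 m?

∂h/∂x = (433.32 − 436.92) / (690230 − 690065) = -0.02182
∂h/∂y = (436.37 − 436.92) / (3415916 − 3416076) = +0.003438
h(690055, 3416216) = 436.92 + (-0.02182)·(-10) + (+0.003438)·(140) = 436.92 +0.218 +0.481 = 437.619 m.

437.6 m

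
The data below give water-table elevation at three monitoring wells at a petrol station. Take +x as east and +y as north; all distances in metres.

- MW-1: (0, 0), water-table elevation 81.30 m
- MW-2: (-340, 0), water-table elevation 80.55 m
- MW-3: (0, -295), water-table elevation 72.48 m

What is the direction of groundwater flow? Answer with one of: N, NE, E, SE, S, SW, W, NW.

∂h/∂x = (80.55 − 81.30) / (-340 − 0) = +0.002206
∂h/∂y = (72.48 − 81.30) / (-295 − 0) = +0.02990
Flow = −∇h = (-0.002206 east, -0.02990 north), which points south.

S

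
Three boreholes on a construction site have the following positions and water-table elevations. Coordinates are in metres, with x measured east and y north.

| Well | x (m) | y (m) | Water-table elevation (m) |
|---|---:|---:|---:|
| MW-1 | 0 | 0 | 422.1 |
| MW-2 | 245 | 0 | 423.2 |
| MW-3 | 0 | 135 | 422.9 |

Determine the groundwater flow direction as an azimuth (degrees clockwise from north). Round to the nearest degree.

∂h/∂x = (423.2 − 422.1) / (245 − 0) = +0.004490
∂h/∂y = (422.9 − 422.1) / (135 − 0) = +0.005926
Flow direction (−∇h) has components (-0.004490 E, -0.005926 N).
Azimuth = atan2(E, N) = atan2(-0.004490, -0.005926) = 217.1° ≈ 217°.

217°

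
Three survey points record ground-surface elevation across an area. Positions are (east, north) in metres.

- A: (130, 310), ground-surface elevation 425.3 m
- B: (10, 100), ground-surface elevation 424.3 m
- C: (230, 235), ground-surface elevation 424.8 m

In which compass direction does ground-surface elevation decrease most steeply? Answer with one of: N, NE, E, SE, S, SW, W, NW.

S

Differences from A: to B (Δx, Δy, Δh) = (-120, -210, -1.0); to C = (100, -75, -0.5).
Solve a·Δx + b·Δy = Δz: det = (-120)·(-75) − 100·(-210) = 30000.
∂z/∂x = [(-1.0)·(-75) − (-0.5)·(-210)] / 30000 = -0.001000
∂z/∂y = [(-120)·(-0.5) − 100·(-1.0)] / 30000 = +0.005333
Steepest decrease is along −∇f = (+0.001000 E, -0.005333 N) → south.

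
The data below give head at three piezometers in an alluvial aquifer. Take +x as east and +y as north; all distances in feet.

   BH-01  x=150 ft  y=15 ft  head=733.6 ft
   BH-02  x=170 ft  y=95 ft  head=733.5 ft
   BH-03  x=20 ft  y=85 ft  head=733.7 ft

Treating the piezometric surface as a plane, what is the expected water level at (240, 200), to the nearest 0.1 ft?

733.3 ft

Differences from BH-01: to BH-02 (Δx, Δy, Δh) = (20, 80, -0.1); to BH-03 = (-130, 70, +0.1).
Determinant of the coordinate differences = 20·70 − (-130)·80 = 11800.
∂h/∂x = [(-0.1)·70 − (+0.1)·80] / 11800 = -0.001271
∂h/∂y = [20·(+0.1) − (-130)·(-0.1)] / 11800 = -0.0009322
h(240, 200) = 733.6 + (-0.001271)·(90) + (-0.0009322)·(185) = 733.6 -0.114 -0.172 = 733.313 ft.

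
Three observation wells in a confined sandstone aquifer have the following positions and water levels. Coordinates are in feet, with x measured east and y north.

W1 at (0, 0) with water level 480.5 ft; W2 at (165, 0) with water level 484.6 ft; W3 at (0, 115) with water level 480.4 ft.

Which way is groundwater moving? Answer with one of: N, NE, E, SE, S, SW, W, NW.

∂h/∂x = (484.6 − 480.5) / (165 − 0) = +0.02485
∂h/∂y = (480.4 − 480.5) / (115 − 0) = -0.0008696
Flow = −∇h = (-0.02485 east, +0.0008696 north), which points west.

W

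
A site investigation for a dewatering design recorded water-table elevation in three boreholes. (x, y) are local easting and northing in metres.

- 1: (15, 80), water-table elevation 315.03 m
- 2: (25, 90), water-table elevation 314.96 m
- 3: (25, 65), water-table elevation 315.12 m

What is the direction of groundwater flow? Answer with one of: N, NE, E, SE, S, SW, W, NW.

N

Taking 1 as reference: 2−1 = (10, 10, -0.07); 3−1 = (10, -15, +0.09).
Determinant of the coordinate differences = 10·(-15) − 10·10 = -250.
∂h/∂x = [(-0.07)·(-15) − (+0.09)·10] / -250 = -0.0006000
∂h/∂y = [10·(+0.09) − 10·(-0.07)] / -250 = -0.006400
Flow = −∇h = (+0.0006000 east, +0.006400 north), which points north.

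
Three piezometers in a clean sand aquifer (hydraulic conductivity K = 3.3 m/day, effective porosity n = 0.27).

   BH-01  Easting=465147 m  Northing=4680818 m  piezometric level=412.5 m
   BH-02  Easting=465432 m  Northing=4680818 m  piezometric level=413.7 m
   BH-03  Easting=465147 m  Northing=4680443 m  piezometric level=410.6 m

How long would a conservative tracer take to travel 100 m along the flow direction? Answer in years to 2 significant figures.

3.4 years

∂h/∂x = (413.7 − 412.5) / (465432 − 465147) = +0.004211
∂h/∂y = (410.6 − 412.5) / (4680443 − 4680818) = +0.005067
|∇h| = √(0.004211² + 0.005067²) = 0.006588
Seepage velocity v = K·i/n = 3.3 × 0.006588 / 0.27 = 0.08052 m/day.
t = 100 / 0.08052 = 1242 days = 3.4 years.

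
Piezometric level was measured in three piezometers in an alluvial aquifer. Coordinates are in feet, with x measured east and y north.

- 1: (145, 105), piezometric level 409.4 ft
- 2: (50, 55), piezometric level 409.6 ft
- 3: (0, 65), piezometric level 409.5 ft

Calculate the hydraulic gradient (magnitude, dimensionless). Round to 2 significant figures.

0.0057

With h = a·x + b·y + c and 1 as origin, the differences give:
  (-95)·a + (-50)·b = +0.2
  (-145)·a + (-40)·b = +0.1
Eliminate b (×(-40) and ×(-50), subtract): -3450·a = -3.00 → a = ∂h/∂x = +0.0008696
Back-substitute: b = ∂h/∂y = -0.005652.
|∇h| = √(0.0008696² + -0.005652²) = 0.005719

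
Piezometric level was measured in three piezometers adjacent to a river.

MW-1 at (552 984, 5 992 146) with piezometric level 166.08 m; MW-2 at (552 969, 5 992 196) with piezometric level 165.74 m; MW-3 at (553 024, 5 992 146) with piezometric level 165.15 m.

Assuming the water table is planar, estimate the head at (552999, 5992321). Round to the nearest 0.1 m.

163.3 m

Three-point gradient (reference MW-1): Δ to MW-2 = (-15, 50, -0.34), Δ to MW-3 = (40, 0, -0.93).
∂h/∂x = -0.02325, ∂h/∂y = -0.01378 (det = -2000).
h(552999, 5992321) = 166.08 + (-0.02325)·(15) + (-0.01378)·(175) = 166.08 -0.349 -2.411 = 163.321 m.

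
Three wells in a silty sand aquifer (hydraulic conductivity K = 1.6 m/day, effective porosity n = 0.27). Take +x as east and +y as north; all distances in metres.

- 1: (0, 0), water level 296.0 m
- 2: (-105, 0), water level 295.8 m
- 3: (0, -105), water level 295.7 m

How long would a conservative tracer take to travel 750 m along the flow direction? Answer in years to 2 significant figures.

∂h/∂x = (295.8 − 296.0) / (-105 − 0) = +0.001905
∂h/∂y = (295.7 − 296.0) / (-105 − 0) = +0.002857
|∇h| = √(0.001905² + 0.002857²) = 0.003434
Seepage velocity v = K·i/n = 1.6 × 0.003434 / 0.27 = 0.02035 m/day.
t = 750 / 0.02035 = 3.686e+04 days = 101 years.

100 years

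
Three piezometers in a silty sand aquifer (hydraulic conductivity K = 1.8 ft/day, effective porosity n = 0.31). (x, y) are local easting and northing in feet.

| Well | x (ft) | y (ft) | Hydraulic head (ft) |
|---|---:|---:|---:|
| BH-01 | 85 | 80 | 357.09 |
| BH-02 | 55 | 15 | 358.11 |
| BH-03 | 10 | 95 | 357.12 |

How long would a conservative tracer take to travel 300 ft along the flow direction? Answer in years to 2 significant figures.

9.7 years

Taking BH-01 as reference: BH-02−BH-01 = (-30, -65, +1.02); BH-03−BH-01 = (-75, 15, +0.03).
Determinant of the coordinate differences = (-30)·15 − (-75)·(-65) = -5325.
∂h/∂x = [(+1.02)·15 − (+0.03)·(-65)] / -5325 = -0.003239
∂h/∂y = [(-30)·(+0.03) − (-75)·(+1.02)] / -5325 = -0.01420
|∇h| = √(-0.003239² + -0.01420²) = 0.01456
Seepage velocity v = K·i/n = 1.8 × 0.01456 / 0.31 = 0.08454 ft/day.
t = 300 / 0.08454 = 3549 days = 9.72 years.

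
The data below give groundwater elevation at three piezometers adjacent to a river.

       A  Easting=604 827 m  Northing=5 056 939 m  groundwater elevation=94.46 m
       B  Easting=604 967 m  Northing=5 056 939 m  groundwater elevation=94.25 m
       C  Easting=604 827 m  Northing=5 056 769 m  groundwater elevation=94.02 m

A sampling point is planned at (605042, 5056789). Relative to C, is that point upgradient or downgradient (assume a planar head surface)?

downgradient

∂h/∂x = (94.25 − 94.46) / (604967 − 604827) = -0.001500
∂h/∂y = (94.02 − 94.46) / (5056769 − 5056939) = +0.002588
Head at (605042, 5056789) = 94.46 + (-0.001500)·(215) + (+0.002588)·(-150) = 93.75 m.
That is lower than the 94.02 m at C, so the point is downgradient.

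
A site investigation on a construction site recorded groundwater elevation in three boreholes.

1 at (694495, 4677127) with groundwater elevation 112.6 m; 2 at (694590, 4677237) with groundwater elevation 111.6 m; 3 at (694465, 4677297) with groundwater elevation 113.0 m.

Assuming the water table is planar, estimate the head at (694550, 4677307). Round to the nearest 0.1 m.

Differences from 1: to 2 (Δx, Δy, Δh) = (95, 110, -1.0); to 3 = (-30, 170, +0.4).
Determinant of the coordinate differences = 95·170 − (-30)·110 = 19450.
∂h/∂x = [(-1.0)·170 − (+0.4)·110] / 19450 = -0.01100
∂h/∂y = [95·(+0.4) − (-30)·(-1.0)] / 19450 = +0.0004113
h(694550, 4677307) = 112.6 + (-0.01100)·(55) + (+0.0004113)·(180) = 112.6 -0.605 +0.074 = 112.069 m.

112.1 m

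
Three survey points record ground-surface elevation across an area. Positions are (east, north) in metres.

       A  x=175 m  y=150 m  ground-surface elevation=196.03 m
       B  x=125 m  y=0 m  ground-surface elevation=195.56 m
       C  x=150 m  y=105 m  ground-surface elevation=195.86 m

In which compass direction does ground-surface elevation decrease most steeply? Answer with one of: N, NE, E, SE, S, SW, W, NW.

SW

Taking A as reference: B−A = (-50, -150, -0.47); C−A = (-25, -45, -0.17).
Solve a·Δx + b·Δy = Δz: det = (-50)·(-45) − (-25)·(-150) = -1500.
∂z/∂x = [(-0.47)·(-45) − (-0.17)·(-150)] / -1500 = +0.002900
∂z/∂y = [(-50)·(-0.17) − (-25)·(-0.47)] / -1500 = +0.002167
Steepest decrease is along −∇f = (-0.002900 E, -0.002167 N) → southwest.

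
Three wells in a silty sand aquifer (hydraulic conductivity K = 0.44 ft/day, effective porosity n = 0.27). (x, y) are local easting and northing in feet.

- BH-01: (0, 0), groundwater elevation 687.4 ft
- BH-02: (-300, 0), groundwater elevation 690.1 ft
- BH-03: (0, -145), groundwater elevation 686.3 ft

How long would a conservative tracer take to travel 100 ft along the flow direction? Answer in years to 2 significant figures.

∂h/∂x = (690.1 − 687.4) / (-300 − 0) = -0.009000
∂h/∂y = (686.3 − 687.4) / (-145 − 0) = +0.007586
|∇h| = √(-0.009000² + 0.007586²) = 0.01177
Seepage velocity v = K·i/n = 0.44 × 0.01177 / 0.27 = 0.01918 ft/day.
t = 100 / 0.01918 = 5214 days = 14.3 years.

14 years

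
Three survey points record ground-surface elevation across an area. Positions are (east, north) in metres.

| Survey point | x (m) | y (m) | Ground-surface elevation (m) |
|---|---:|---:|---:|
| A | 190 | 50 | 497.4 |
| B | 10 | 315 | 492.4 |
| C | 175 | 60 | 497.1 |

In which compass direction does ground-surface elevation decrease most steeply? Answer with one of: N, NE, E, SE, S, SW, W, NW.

NW

Differences from A: to B (Δx, Δy, Δh) = (-180, 265, -5.0); to C = (-15, 10, -0.3).
Solve a·Δx + b·Δy = Δz: det = (-180)·10 − (-15)·265 = 2175.
∂z/∂x = [(-5.0)·10 − (-0.3)·265] / 2175 = +0.01356
∂z/∂y = [(-180)·(-0.3) − (-15)·(-5.0)] / 2175 = -0.009655
Steepest decrease is along −∇f = (-0.01356 E, +0.009655 N) → northwest.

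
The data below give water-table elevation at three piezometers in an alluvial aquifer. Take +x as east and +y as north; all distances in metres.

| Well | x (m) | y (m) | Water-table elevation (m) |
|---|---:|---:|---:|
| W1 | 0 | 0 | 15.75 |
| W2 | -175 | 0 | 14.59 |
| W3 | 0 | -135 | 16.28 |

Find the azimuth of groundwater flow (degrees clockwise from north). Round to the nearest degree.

∂h/∂x = (14.59 − 15.75) / (-175 − 0) = +0.006629
∂h/∂y = (16.28 − 15.75) / (-135 − 0) = -0.003926
Flow direction (−∇h) has components (-0.006629 E, +0.003926 N).
Azimuth = atan2(E, N) = atan2(-0.006629, +0.003926) = 300.6° ≈ 301°.

301°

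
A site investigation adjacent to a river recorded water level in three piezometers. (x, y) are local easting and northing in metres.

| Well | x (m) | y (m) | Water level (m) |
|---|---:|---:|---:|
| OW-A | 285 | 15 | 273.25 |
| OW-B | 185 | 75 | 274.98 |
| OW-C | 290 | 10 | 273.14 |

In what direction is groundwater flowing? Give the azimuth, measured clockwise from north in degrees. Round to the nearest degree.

Three-point gradient (reference OW-A): Δ to OW-B = (-100, 60, +1.73), Δ to OW-C = (5, -5, -0.11).
∂h/∂x = -0.01025, ∂h/∂y = +0.01175 (det = 200).
Flow direction (−∇h) has components (+0.01025 E, -0.01175 N).
Azimuth = atan2(E, N) = atan2(+0.01025, -0.01175) = 138.9° ≈ 139°.

139°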